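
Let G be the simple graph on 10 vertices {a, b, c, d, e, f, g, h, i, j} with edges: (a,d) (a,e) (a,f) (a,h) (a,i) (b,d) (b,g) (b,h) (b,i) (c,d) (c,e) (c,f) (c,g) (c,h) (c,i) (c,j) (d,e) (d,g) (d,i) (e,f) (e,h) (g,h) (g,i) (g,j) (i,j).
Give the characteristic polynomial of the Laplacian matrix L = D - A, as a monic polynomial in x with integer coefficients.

With the vertex order [a, b, c, d, e, f, g, h, i, j], the degrees are [5, 4, 7, 6, 5, 3, 6, 5, 6, 3], giving D = diag(5, 4, 7, 6, 5, 3, 6, 5, 6, 3) and L = D - A. L has integer entries, so p(x) = det(xI - L) has integer coefficients. Expanding the determinant yields x^10 - 50x^9 + 1092x^8 - 13656x^7 + 107607x^6 - 553118x^5 + 1850785x^4 - 3877778x^3 + 4602851x^2 - 2350430x. The coefficient of x^9 equals -trace(L) = -50, matching the sum of degrees. There is one zero in the spectrum, matching the 1 component.

x^10 - 50x^9 + 1092x^8 - 13656x^7 + 107607x^6 - 553118x^5 + 1850785x^4 - 3877778x^3 + 4602851x^2 - 2350430x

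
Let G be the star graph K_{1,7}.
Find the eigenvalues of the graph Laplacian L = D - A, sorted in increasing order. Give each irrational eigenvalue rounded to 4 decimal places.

The graph has 8 vertices and degree multiset [7, 1, 1, 1, 1, 1, 1, 1]; D is the diagonal matrix of degrees and L = D - A. Diagonalising L (or applying a numerical eigensolver to the 8x8 matrix) gives the spectrum above. The single zero eigenvalue shows the graph is connected. By the matrix-tree theorem the graph has (1/8) * product of the nonzero eigenvalues = 1 spanning tree.

[0, 1, 1, 1, 1, 1, 1, 8]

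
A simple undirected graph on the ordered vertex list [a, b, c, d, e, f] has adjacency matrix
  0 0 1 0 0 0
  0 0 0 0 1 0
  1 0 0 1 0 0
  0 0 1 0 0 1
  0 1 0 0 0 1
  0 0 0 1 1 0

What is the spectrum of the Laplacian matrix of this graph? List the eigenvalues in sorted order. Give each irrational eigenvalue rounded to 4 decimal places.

[0, 0.2679, 1, 2, 3, 3.7321]

Reading degrees in the order [a, b, c, d, e, f] gives [1, 1, 2, 2, 2, 2]; set D = diag(1, 1, 2, 2, 2, 2) and form L = D - A. Since every row of L sums to 0, the all-ones vector is in the kernel and 0 is an eigenvalue. There is one zero in the spectrum, matching the 1 component.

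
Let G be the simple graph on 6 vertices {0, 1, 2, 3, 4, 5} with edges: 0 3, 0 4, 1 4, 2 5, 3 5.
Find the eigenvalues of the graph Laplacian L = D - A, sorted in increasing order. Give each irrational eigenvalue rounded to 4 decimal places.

Reading degrees in the order [0, 1, 2, 3, 4, 5] gives [2, 1, 1, 2, 2, 2]; set D = diag(2, 1, 1, 2, 2, 2) and form L = D - A. L is symmetric positive semidefinite, so every eigenvalue is real and nonnegative. The largest eigenvalue, 3.7321, is at most the vertex count 6.

[0, 0.2679, 1, 2, 3, 3.7321]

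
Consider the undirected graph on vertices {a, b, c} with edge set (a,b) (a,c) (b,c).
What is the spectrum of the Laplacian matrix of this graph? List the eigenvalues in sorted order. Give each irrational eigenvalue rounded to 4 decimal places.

Reading degrees in the order [a, b, c] gives [2, 2, 2]; set D = diag(2, 2, 2) and form L = D - A. L is symmetric positive semidefinite, so every eigenvalue is real and nonnegative. The single zero eigenvalue shows the graph is connected. The eigenvalues sum to 6, which equals trace(L) = 2|E|.

[0, 3, 3]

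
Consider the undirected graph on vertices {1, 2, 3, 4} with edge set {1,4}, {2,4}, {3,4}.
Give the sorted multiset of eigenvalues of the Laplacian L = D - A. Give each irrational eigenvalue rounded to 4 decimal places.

[0, 1, 1, 4]

Reading degrees in the order [1, 2, 3, 4] gives [1, 1, 1, 3]; set D = diag(1, 1, 1, 3) and form L = D - A. L is symmetric positive semidefinite, so every eigenvalue is real and nonnegative. The eigenvalues sum to 6, which equals trace(L) = 2|E|.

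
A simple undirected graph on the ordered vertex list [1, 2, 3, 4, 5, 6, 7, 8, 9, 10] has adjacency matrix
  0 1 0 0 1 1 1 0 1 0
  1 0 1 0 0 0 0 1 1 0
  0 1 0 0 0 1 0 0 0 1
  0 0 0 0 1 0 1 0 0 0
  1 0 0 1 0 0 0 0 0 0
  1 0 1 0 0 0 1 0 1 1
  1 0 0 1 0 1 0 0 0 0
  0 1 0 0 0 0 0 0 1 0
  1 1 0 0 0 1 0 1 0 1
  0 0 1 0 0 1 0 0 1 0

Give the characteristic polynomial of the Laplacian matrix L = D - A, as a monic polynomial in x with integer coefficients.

Each diagonal entry of L is the vertex degree and each off-diagonal entry is -1 where an edge is present, 0 otherwise; in the order [1, 2, 3, 4, 5, 6, 7, 8, 9, 10] the diagonal is [5, 4, 3, 2, 2, 5, 3, 2, 5, 3]. L has integer entries, so p(x) = det(xI - L) has integer coefficients. Expanding the determinant yields x^10 - 34x^9 + 496x^8 - 4062x^7 + 20505x^6 - 65866x^5 + 133816x^4 - 164364x^3 + 109250x^2 - 29240x. The coefficient of x^9 equals -trace(L) = -34, matching the sum of degrees. There is one zero in the spectrum, matching the 1 component. The eigenvalues sum to 34, which equals trace(L) = 2|E|.

x^10 - 34x^9 + 496x^8 - 4062x^7 + 20505x^6 - 65866x^5 + 133816x^4 - 164364x^3 + 109250x^2 - 29240x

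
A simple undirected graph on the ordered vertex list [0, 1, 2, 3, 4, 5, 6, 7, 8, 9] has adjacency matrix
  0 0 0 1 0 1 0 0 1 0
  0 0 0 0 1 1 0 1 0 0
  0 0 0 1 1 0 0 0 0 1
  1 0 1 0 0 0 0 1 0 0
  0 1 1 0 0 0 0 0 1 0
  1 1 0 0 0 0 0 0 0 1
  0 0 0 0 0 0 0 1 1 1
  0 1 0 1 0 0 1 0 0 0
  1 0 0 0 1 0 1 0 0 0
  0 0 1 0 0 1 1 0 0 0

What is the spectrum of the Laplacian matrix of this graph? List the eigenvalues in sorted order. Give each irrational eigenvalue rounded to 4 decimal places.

Reading degrees in the order [0, 1, 2, 3, 4, 5, 6, 7, 8, 9] gives [3, 3, 3, 3, 3, 3, 3, 3, 3, 3]; set D = diag(3, 3, 3, 3, 3, 3, 3, 3, 3, 3) and form L = D - A. Since every row of L sums to 0, the all-ones vector is in the kernel and 0 is an eigenvalue. The single zero eigenvalue shows the graph is connected.

[0, 2, 2, 2, 2, 2, 5, 5, 5, 5]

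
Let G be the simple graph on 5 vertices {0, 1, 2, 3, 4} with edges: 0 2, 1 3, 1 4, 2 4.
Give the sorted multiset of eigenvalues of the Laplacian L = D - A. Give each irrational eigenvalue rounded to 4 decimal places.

[0, 0.3820, 1.3820, 2.6180, 3.6180]

Reading degrees in the order [0, 1, 2, 3, 4] gives [1, 2, 2, 1, 2]; set D = diag(1, 2, 2, 1, 2) and form L = D - A. The multiplicity of 0 as a Laplacian eigenvalue equals the number of connected components. The single zero eigenvalue shows the graph is connected.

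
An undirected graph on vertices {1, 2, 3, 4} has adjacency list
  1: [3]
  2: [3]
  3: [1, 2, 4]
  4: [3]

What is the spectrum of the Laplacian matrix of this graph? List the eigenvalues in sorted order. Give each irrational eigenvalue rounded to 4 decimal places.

[0, 1, 1, 4]

Reading degrees in the order [1, 2, 3, 4] gives [1, 1, 3, 1]; set D = diag(1, 1, 3, 1) and form L = D - A. The multiplicity of 0 as a Laplacian eigenvalue equals the number of connected components. The eigenvalues sum to 6, which equals trace(L) = 2|E|. By the matrix-tree theorem the graph has (1/4) * product of the nonzero eigenvalues = 1 spanning tree.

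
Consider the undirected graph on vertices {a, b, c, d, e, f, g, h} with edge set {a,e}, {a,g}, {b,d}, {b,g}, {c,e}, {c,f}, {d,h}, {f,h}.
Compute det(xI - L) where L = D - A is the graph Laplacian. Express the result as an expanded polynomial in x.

Reading degrees in the order [a, b, c, d, e, f, g, h] gives [2, 2, 2, 2, 2, 2, 2, 2]; set D = diag(2, 2, 2, 2, 2, 2, 2, 2) and form L = D - A. Computing det(xI - L) by cofactor expansion (or equivalently via sum-over-permutations) gives x^8 - 16x^7 + 104x^6 - 352x^5 + 660x^4 - 672x^3 + 336x^2 - 64x. The coefficient of x^7 equals -trace(L) = -16, matching the sum of degrees. The largest eigenvalue, 4, is at most the vertex count 8.

x^8 - 16x^7 + 104x^6 - 352x^5 + 660x^4 - 672x^3 + 336x^2 - 64x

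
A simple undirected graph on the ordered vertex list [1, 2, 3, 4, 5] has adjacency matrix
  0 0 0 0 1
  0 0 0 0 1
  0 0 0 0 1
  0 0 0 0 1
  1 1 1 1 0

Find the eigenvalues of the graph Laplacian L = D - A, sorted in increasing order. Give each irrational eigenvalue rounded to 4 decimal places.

[0, 1, 1, 1, 5]

Each diagonal entry of L is the vertex degree and each off-diagonal entry is -1 where an edge is present, 0 otherwise; in the order [1, 2, 3, 4, 5] the diagonal is [1, 1, 1, 1, 4]. Diagonalising L (or applying a numerical eigensolver to the 5x5 matrix) gives the spectrum above. The single zero eigenvalue shows the graph is connected. The largest eigenvalue, 5, is at most the vertex count 5. By the matrix-tree theorem the graph has (1/5) * product of the nonzero eigenvalues = 1 spanning tree.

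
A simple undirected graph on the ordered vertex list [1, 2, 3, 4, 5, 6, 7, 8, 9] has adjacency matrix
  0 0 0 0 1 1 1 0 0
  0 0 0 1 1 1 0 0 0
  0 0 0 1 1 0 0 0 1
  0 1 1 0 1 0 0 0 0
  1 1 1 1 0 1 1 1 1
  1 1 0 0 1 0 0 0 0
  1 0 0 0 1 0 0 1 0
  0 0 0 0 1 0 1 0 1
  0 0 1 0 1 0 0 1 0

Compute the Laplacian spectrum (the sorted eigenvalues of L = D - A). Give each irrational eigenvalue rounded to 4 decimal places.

[0, 1.5858, 1.5858, 3, 3, 4.4142, 4.4142, 5, 9]

With the vertex order [1, 2, 3, 4, 5, 6, 7, 8, 9], the degrees are [3, 3, 3, 3, 8, 3, 3, 3, 3], giving D = diag(3, 3, 3, 3, 8, 3, 3, 3, 3) and L = D - A. Diagonalising L (or applying a numerical eigensolver to the 9x9 matrix) gives the spectrum above. The single zero eigenvalue shows the graph is connected. There is one zero in the spectrum, matching the 1 component.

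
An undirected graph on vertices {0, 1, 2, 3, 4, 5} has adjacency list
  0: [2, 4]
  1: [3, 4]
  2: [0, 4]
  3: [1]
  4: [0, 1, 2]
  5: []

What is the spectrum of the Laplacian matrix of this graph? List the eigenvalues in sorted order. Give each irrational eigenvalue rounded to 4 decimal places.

With the vertex order [0, 1, 2, 3, 4, 5], the degrees are [2, 2, 2, 1, 3, 0], giving D = diag(2, 2, 2, 1, 3, 0) and L = D - A. Since every row of L sums to 0, the all-ones vector is in the kernel and 0 is an eigenvalue. The 2 zero eigenvalues correspond to the 2 connected components. There are 2 zeros in the spectrum, matching the 2 components. The eigenvalues sum to 10, which equals trace(L) = 2|E|.

[0, 0, 0.5188, 2.3111, 3, 4.1701]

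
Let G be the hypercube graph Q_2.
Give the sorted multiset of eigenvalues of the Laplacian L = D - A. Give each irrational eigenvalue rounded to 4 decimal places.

The graph has 4 vertices and degree multiset [2, 2, 2, 2]; D is the diagonal matrix of degrees and L = D - A. L is symmetric positive semidefinite, so every eigenvalue is real and nonnegative. The single zero eigenvalue shows the graph is connected.

[0, 2, 2, 4]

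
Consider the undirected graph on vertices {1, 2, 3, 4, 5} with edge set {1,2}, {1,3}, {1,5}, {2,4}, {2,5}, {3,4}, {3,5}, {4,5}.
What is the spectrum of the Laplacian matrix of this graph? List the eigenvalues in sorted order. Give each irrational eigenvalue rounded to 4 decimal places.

Reading degrees in the order [1, 2, 3, 4, 5] gives [3, 3, 3, 3, 4]; set D = diag(3, 3, 3, 3, 4) and form L = D - A. The multiplicity of 0 as a Laplacian eigenvalue equals the number of connected components. The eigenvalues sum to 16, which equals trace(L) = 2|E|.

[0, 3, 3, 5, 5]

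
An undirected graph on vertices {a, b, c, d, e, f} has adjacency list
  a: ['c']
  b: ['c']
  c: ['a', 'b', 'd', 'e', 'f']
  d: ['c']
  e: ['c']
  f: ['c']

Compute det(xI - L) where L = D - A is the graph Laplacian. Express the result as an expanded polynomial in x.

With the vertex order [a, b, c, d, e, f], the degrees are [1, 1, 5, 1, 1, 1], giving D = diag(1, 1, 5, 1, 1, 1) and L = D - A. L has integer entries, so p(x) = det(xI - L) has integer coefficients. Expanding the determinant yields x^6 - 10x^5 + 30x^4 - 40x^3 + 25x^2 - 6x. The constant term is 0 because L is singular (the all-ones vector lies in its kernel).

x^6 - 10x^5 + 30x^4 - 40x^3 + 25x^2 - 6x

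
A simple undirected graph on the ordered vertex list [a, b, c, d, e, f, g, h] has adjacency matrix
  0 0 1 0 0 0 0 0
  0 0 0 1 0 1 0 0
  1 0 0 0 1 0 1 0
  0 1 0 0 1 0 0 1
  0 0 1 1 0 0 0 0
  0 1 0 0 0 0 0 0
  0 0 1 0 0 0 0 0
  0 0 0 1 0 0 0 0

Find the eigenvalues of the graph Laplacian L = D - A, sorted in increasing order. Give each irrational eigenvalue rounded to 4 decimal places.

[0, 0.2137, 0.6177, 1, 1.4977, 2.3537, 3.8408, 4.4763]

Each diagonal entry of L is the vertex degree and each off-diagonal entry is -1 where an edge is present, 0 otherwise; in the order [a, b, c, d, e, f, g, h] the diagonal is [1, 2, 3, 3, 2, 1, 1, 1]. Diagonalising L (or applying a numerical eigensolver to the 8x8 matrix) gives the spectrum above. There is one zero in the spectrum, matching the 1 component.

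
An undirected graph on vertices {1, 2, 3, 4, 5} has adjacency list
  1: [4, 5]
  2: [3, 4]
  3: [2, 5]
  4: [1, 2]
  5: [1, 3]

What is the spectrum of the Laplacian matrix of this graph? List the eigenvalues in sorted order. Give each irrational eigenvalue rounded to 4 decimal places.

Reading degrees in the order [1, 2, 3, 4, 5] gives [2, 2, 2, 2, 2]; set D = diag(2, 2, 2, 2, 2) and form L = D - A. L is symmetric positive semidefinite, so every eigenvalue is real and nonnegative. By the matrix-tree theorem the graph has (1/5) * product of the nonzero eigenvalues = 5 spanning trees.

[0, 1.3820, 1.3820, 3.6180, 3.6180]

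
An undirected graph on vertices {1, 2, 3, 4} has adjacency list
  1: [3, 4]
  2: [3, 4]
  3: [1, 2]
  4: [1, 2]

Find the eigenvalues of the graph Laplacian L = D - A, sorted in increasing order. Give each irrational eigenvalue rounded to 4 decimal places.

[0, 2, 2, 4]

Each diagonal entry of L is the vertex degree and each off-diagonal entry is -1 where an edge is present, 0 otherwise; in the order [1, 2, 3, 4] the diagonal is [2, 2, 2, 2]. Since every row of L sums to 0, the all-ones vector is in the kernel and 0 is an eigenvalue. The largest eigenvalue, 4, is at most the vertex count 4.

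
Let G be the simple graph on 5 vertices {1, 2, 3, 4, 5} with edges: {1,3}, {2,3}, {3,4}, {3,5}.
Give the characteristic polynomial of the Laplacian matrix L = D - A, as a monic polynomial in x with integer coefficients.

x^5 - 8x^4 + 18x^3 - 16x^2 + 5x

With the vertex order [1, 2, 3, 4, 5], the degrees are [1, 1, 4, 1, 1], giving D = diag(1, 1, 4, 1, 1) and L = D - A. L has integer entries, so p(x) = det(xI - L) has integer coefficients. Expanding the determinant yields x^5 - 8x^4 + 18x^3 - 16x^2 + 5x. The coefficient of x^4 equals -trace(L) = -8, matching the sum of degrees. The eigenvalues sum to 8, which equals trace(L) = 2|E|. There is one zero in the spectrum, matching the 1 component.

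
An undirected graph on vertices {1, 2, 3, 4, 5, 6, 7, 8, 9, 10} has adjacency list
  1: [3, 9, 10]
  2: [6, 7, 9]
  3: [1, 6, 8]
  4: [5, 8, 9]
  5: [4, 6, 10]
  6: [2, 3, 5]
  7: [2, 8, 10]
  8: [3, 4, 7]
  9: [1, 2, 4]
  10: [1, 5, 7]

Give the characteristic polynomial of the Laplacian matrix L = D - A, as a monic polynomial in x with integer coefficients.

With the vertex order [1, 2, 3, 4, 5, 6, 7, 8, 9, 10], the degrees are [3, 3, 3, 3, 3, 3, 3, 3, 3, 3], giving D = diag(3, 3, 3, 3, 3, 3, 3, 3, 3, 3) and L = D - A. The eigenvalues of L are [0, 2, 2, 2, 2, 2, 5, 5, 5, 5]; the characteristic polynomial is the product of (x - lambda_i), which multiplies out to x^10 - 30x^9 + 390x^8 - 2880x^7 + 13305x^6 - 39882x^5 + 77640x^4 - 94800x^3 + 66000x^2 - 20000x. The constant term is 0 because L is singular (the all-ones vector lies in its kernel). By the matrix-tree theorem the graph has (1/10) * product of the nonzero eigenvalues = 2000 spanning trees.

x^10 - 30x^9 + 390x^8 - 2880x^7 + 13305x^6 - 39882x^5 + 77640x^4 - 94800x^3 + 66000x^2 - 20000x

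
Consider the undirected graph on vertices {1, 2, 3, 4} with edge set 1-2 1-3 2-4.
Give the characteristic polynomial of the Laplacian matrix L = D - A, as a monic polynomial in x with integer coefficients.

Each diagonal entry of L is the vertex degree and each off-diagonal entry is -1 where an edge is present, 0 otherwise; in the order [1, 2, 3, 4] the diagonal is [2, 2, 1, 1]. Computing det(xI - L) by cofactor expansion (or equivalently via sum-over-permutations) gives x^4 - 6x^3 + 10x^2 - 4x. The constant term is 0 because L is singular (the all-ones vector lies in its kernel). By the matrix-tree theorem the graph has (1/4) * product of the nonzero eigenvalues = 1 spanning tree.

x^4 - 6x^3 + 10x^2 - 4x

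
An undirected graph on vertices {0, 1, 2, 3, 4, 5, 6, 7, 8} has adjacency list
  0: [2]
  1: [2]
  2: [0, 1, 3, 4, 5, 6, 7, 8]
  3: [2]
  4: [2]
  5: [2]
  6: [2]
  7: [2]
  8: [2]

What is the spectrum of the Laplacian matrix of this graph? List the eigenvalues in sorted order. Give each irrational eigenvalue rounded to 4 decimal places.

[0, 1, 1, 1, 1, 1, 1, 1, 9]

With the vertex order [0, 1, 2, 3, 4, 5, 6, 7, 8], the degrees are [1, 1, 8, 1, 1, 1, 1, 1, 1], giving D = diag(1, 1, 8, 1, 1, 1, 1, 1, 1) and L = D - A. Diagonalising L (or applying a numerical eigensolver to the 9x9 matrix) gives the spectrum above. The eigenvalues sum to 16, which equals trace(L) = 2|E|.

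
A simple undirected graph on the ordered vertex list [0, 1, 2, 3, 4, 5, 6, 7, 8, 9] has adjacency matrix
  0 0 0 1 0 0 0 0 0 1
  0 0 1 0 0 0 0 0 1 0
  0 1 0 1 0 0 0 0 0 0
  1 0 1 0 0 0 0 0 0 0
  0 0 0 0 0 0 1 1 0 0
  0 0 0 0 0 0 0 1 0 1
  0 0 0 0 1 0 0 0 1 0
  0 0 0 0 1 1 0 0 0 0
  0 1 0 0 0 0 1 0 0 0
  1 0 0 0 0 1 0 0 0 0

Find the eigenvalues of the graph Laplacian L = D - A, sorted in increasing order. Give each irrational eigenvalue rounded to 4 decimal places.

[0, 0.3820, 0.3820, 1.3820, 1.3820, 2.6180, 2.6180, 3.6180, 3.6180, 4]

Reading degrees in the order [0, 1, 2, 3, 4, 5, 6, 7, 8, 9] gives [2, 2, 2, 2, 2, 2, 2, 2, 2, 2]; set D = diag(2, 2, 2, 2, 2, 2, 2, 2, 2, 2) and form L = D - A. L is symmetric positive semidefinite, so every eigenvalue is real and nonnegative. There is one zero in the spectrum, matching the 1 component.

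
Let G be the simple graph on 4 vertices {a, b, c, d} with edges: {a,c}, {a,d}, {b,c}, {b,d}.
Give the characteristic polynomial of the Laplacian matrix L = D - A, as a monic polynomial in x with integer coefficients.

With the vertex order [a, b, c, d], the degrees are [2, 2, 2, 2], giving D = diag(2, 2, 2, 2) and L = D - A. Computing det(xI - L) by cofactor expansion (or equivalently via sum-over-permutations) gives x^4 - 8x^3 + 20x^2 - 16x. The constant term is 0 because L is singular (the all-ones vector lies in its kernel).

x^4 - 8x^3 + 20x^2 - 16x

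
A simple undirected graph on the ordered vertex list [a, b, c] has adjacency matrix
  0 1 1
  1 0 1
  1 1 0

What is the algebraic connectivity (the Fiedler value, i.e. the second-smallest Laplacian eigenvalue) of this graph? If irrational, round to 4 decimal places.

Each diagonal entry of L is the vertex degree and each off-diagonal entry is -1 where an edge is present, 0 otherwise; in the order [a, b, c] the diagonal is [2, 2, 2]. The smallest Laplacian eigenvalue is always 0. The next one, lambda_2 = 3, measures how hard the graph is to disconnect: larger values mean better connectivity. The largest eigenvalue, 3, is at most the vertex count 3. There is one zero in the spectrum, matching the 1 component.

3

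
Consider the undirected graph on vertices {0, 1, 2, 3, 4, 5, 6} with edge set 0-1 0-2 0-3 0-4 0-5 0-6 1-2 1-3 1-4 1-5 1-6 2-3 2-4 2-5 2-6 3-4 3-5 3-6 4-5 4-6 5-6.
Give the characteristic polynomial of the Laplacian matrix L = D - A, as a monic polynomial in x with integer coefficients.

x^7 - 42x^6 + 735x^5 - 6860x^4 + 36015x^3 - 100842x^2 + 117649x

Reading degrees in the order [0, 1, 2, 3, 4, 5, 6] gives [6, 6, 6, 6, 6, 6, 6]; set D = diag(6, 6, 6, 6, 6, 6, 6) and form L = D - A. Computing det(xI - L) by cofactor expansion (or equivalently via sum-over-permutations) gives x^7 - 42x^6 + 735x^5 - 6860x^4 + 36015x^3 - 100842x^2 + 117649x. The coefficient of x^6 equals -trace(L) = -42, matching the sum of degrees. The largest eigenvalue, 7, is at most the vertex count 7. The eigenvalues sum to 42, which equals trace(L) = 2|E|.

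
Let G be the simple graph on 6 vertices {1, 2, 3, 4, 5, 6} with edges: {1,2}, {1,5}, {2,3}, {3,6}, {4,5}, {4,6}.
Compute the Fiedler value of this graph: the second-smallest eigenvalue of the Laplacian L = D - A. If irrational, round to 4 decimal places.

1

Reading degrees in the order [1, 2, 3, 4, 5, 6] gives [2, 2, 2, 2, 2, 2]; set D = diag(2, 2, 2, 2, 2, 2) and form L = D - A. The sorted Laplacian eigenvalues are [0, 1, 1, 3, 3, 4]; the algebraic connectivity is the second entry, 1. By the matrix-tree theorem the graph has (1/6) * product of the nonzero eigenvalues = 6 spanning trees.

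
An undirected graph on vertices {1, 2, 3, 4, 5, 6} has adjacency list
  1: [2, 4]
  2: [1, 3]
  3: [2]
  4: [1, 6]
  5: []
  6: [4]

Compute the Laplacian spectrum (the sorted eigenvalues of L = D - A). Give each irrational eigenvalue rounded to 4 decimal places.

[0, 0, 0.3820, 1.3820, 2.6180, 3.6180]

Each diagonal entry of L is the vertex degree and each off-diagonal entry is -1 where an edge is present, 0 otherwise; in the order [1, 2, 3, 4, 5, 6] the diagonal is [2, 2, 1, 2, 0, 1]. L is symmetric positive semidefinite, so every eigenvalue is real and nonnegative. The 2 zero eigenvalues correspond to the 2 connected components.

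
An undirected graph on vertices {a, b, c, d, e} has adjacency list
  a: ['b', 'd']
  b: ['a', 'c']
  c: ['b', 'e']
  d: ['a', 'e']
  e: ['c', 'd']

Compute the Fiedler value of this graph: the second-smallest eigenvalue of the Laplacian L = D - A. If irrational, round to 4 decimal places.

Reading degrees in the order [a, b, c, d, e] gives [2, 2, 2, 2, 2]; set D = diag(2, 2, 2, 2, 2) and form L = D - A. Computing the eigenvalues of L and sorting gives [0, 1.3820, 1.3820, 3.6180, 3.6180]. The Fiedler value lambda_2 = 1.3820 is strictly positive, so the graph is connected. By the matrix-tree theorem the graph has (1/5) * product of the nonzero eigenvalues = 5 spanning trees. The eigenvalues sum to 10, which equals trace(L) = 2|E|.

1.3820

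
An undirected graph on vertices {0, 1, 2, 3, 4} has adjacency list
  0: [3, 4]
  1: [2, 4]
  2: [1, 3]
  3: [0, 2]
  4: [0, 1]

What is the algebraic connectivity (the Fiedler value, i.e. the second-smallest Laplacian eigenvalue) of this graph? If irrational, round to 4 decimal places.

Reading degrees in the order [0, 1, 2, 3, 4] gives [2, 2, 2, 2, 2]; set D = diag(2, 2, 2, 2, 2) and form L = D - A. The sorted Laplacian eigenvalues are [0, 1.3820, 1.3820, 3.6180, 3.6180]; the algebraic connectivity is the second entry, 1.3820. The eigenvalues sum to 10, which equals trace(L) = 2|E|.

1.3820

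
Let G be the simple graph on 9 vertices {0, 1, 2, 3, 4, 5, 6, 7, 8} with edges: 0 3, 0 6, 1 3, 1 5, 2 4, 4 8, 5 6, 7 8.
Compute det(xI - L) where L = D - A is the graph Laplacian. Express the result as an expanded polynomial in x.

With the vertex order [0, 1, 2, 3, 4, 5, 6, 7, 8], the degrees are [2, 2, 1, 2, 2, 2, 2, 1, 2], giving D = diag(2, 2, 1, 2, 2, 2, 2, 1, 2) and L = D - A. Computing det(xI - L) by cofactor expansion (or equivalently via sum-over-permutations) gives x^9 - 16x^8 + 105x^7 - 364x^6 + 715x^5 - 790x^4 + 450x^3 - 100x^2. Since p(0) = det(-L) = 0, x divides p(x). There are 2 zeros in the spectrum, matching the 2 components. The eigenvalues sum to 16, which equals trace(L) = 2|E|.

x^9 - 16x^8 + 105x^7 - 364x^6 + 715x^5 - 790x^4 + 450x^3 - 100x^2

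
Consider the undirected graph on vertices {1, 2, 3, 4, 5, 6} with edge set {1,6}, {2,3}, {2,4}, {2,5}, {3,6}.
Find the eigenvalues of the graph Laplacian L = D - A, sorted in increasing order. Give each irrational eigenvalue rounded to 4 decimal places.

Each diagonal entry of L is the vertex degree and each off-diagonal entry is -1 where an edge is present, 0 otherwise; in the order [1, 2, 3, 4, 5, 6] the diagonal is [1, 3, 2, 1, 1, 2]. Since every row of L sums to 0, the all-ones vector is in the kernel and 0 is an eigenvalue. The single zero eigenvalue shows the graph is connected. The largest eigenvalue, 4.2143, is at most the vertex count 6.

[0, 0.3249, 1, 1.4608, 3, 4.2143]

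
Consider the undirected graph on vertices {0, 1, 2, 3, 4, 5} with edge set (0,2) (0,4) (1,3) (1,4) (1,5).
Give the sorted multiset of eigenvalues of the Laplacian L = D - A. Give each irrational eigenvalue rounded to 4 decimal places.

[0, 0.3249, 1, 1.4608, 3, 4.2143]

Each diagonal entry of L is the vertex degree and each off-diagonal entry is -1 where an edge is present, 0 otherwise; in the order [0, 1, 2, 3, 4, 5] the diagonal is [2, 3, 1, 1, 2, 1]. Diagonalising L (or applying a numerical eigensolver to the 6x6 matrix) gives the spectrum above.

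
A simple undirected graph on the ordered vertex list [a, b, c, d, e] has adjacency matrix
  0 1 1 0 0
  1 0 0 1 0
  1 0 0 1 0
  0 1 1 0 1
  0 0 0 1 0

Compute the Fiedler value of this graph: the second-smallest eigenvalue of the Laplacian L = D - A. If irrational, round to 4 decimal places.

0.8299

Each diagonal entry of L is the vertex degree and each off-diagonal entry is -1 where an edge is present, 0 otherwise; in the order [a, b, c, d, e] the diagonal is [2, 2, 2, 3, 1]. The sorted Laplacian eigenvalues are [0, 0.8299, 2, 2.6889, 4.4812]; the algebraic connectivity is the second entry, 0.8299. By the matrix-tree theorem the graph has (1/5) * product of the nonzero eigenvalues = 4 spanning trees. The eigenvalues sum to 10, which equals trace(L) = 2|E|.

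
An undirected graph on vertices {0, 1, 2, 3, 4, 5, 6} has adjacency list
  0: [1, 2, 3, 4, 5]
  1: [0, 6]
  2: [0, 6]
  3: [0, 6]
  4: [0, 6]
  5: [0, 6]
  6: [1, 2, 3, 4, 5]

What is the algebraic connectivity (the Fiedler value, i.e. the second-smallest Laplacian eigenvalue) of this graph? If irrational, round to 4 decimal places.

Reading degrees in the order [0, 1, 2, 3, 4, 5, 6] gives [5, 2, 2, 2, 2, 2, 5]; set D = diag(5, 2, 2, 2, 2, 2, 5) and form L = D - A. The sorted Laplacian eigenvalues are [0, 2, 2, 2, 2, 5, 7]; the algebraic connectivity is the second entry, 2. The largest eigenvalue, 7, is at most the vertex count 7. The eigenvalues sum to 20, which equals trace(L) = 2|E|.

2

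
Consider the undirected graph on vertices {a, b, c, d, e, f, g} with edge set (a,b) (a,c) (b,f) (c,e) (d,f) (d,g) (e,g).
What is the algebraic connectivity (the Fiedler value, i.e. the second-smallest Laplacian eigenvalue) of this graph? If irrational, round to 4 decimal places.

Reading degrees in the order [a, b, c, d, e, f, g] gives [2, 2, 2, 2, 2, 2, 2]; set D = diag(2, 2, 2, 2, 2, 2, 2) and form L = D - A. Computing the eigenvalues of L and sorting gives [0, 0.7530, 0.7530, 2.4450, 2.4450, 3.8019, 3.8019]. The Fiedler value lambda_2 = 0.7530 is strictly positive, so the graph is connected. There is one zero in the spectrum, matching the 1 component.

0.7530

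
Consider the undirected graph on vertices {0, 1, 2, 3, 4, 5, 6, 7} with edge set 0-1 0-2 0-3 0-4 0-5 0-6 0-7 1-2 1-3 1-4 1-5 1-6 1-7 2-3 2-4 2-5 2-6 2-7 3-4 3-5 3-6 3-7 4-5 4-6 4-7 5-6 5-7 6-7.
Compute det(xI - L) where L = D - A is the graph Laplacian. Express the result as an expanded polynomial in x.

With the vertex order [0, 1, 2, 3, 4, 5, 6, 7], the degrees are [7, 7, 7, 7, 7, 7, 7, 7], giving D = diag(7, 7, 7, 7, 7, 7, 7, 7) and L = D - A. L has integer entries, so p(x) = det(xI - L) has integer coefficients. Expanding the determinant yields x^8 - 56x^7 + 1344x^6 - 17920x^5 + 143360x^4 - 688128x^3 + 1835008x^2 - 2097152x. The constant term is 0 because L is singular (the all-ones vector lies in its kernel). The eigenvalues sum to 56, which equals trace(L) = 2|E|. By the matrix-tree theorem the graph has (1/8) * product of the nonzero eigenvalues = 262144 spanning trees.

x^8 - 56x^7 + 1344x^6 - 17920x^5 + 143360x^4 - 688128x^3 + 1835008x^2 - 2097152x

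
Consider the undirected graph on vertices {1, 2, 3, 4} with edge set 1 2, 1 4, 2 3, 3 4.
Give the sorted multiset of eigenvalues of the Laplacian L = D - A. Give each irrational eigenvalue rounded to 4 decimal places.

[0, 2, 2, 4]

Reading degrees in the order [1, 2, 3, 4] gives [2, 2, 2, 2]; set D = diag(2, 2, 2, 2) and form L = D - A. L is symmetric positive semidefinite, so every eigenvalue is real and nonnegative. The single zero eigenvalue shows the graph is connected. The largest eigenvalue, 4, is at most the vertex count 4.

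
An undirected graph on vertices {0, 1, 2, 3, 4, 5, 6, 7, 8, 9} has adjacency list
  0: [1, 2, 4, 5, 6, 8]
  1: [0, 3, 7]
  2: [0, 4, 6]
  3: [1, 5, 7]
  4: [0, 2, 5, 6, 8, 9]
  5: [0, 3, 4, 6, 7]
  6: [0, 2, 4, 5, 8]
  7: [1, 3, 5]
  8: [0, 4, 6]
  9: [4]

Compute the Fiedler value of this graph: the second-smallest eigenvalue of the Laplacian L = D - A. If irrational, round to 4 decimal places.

0.7725

Each diagonal entry of L is the vertex degree and each off-diagonal entry is -1 where an edge is present, 0 otherwise; in the order [0, 1, 2, 3, 4, 5, 6, 7, 8, 9] the diagonal is [6, 3, 3, 3, 6, 5, 5, 3, 3, 1]. The sorted Laplacian eigenvalues are [0, 0.7725, 1.2642, 3, 3.4995, 4, 4.6752, 6.2804, 7.1693, 7.3388]; the algebraic connectivity is the second entry, 0.7725. By the matrix-tree theorem the graph has (1/10) * product of the nonzero eigenvalues = 6336 spanning trees.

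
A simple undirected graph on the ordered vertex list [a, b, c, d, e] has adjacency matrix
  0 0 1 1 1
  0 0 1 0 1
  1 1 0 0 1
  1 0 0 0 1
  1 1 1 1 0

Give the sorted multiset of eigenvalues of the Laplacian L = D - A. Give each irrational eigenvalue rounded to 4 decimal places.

Each diagonal entry of L is the vertex degree and each off-diagonal entry is -1 where an edge is present, 0 otherwise; in the order [a, b, c, d, e] the diagonal is [3, 2, 3, 2, 4]. L is symmetric positive semidefinite, so every eigenvalue is real and nonnegative. The single zero eigenvalue shows the graph is connected. There is one zero in the spectrum, matching the 1 component. The largest eigenvalue, 5, is at most the vertex count 5.

[0, 1.5858, 3, 4.4142, 5]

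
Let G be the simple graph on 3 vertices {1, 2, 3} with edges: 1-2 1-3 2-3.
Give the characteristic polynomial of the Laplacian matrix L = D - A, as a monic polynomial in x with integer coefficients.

x^3 - 6x^2 + 9x

Reading degrees in the order [1, 2, 3] gives [2, 2, 2]; set D = diag(2, 2, 2) and form L = D - A. L has integer entries, so p(x) = det(xI - L) has integer coefficients. Expanding the determinant yields x^3 - 6x^2 + 9x. Since p(0) = det(-L) = 0, x divides p(x). There is one zero in the spectrum, matching the 1 component.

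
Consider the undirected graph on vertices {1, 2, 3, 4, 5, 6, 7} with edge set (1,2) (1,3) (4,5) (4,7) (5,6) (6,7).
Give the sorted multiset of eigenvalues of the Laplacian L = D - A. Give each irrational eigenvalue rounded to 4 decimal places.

[0, 0, 1, 2, 2, 3, 4]

Reading degrees in the order [1, 2, 3, 4, 5, 6, 7] gives [2, 1, 1, 2, 2, 2, 2]; set D = diag(2, 1, 1, 2, 2, 2, 2) and form L = D - A. The multiplicity of 0 as a Laplacian eigenvalue equals the number of connected components. The 2 zero eigenvalues correspond to the 2 connected components. The largest eigenvalue, 4, is at most the vertex count 7.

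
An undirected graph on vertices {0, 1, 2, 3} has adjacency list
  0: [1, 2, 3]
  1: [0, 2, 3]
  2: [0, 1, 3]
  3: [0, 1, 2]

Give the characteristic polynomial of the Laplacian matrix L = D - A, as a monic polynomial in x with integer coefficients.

x^4 - 12x^3 + 48x^2 - 64x

With the vertex order [0, 1, 2, 3], the degrees are [3, 3, 3, 3], giving D = diag(3, 3, 3, 3) and L = D - A. The eigenvalues of L are [0, 4, 4, 4]; the characteristic polynomial is the product of (x - lambda_i), which multiplies out to x^4 - 12x^3 + 48x^2 - 64x. The coefficient of x^3 equals -trace(L) = -12, matching the sum of degrees. There is one zero in the spectrum, matching the 1 component. By the matrix-tree theorem the graph has (1/4) * product of the nonzero eigenvalues = 16 spanning trees.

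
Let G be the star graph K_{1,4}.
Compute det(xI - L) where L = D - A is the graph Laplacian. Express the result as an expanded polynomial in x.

x^5 - 8x^4 + 18x^3 - 16x^2 + 5x

The graph has 5 vertices and degree multiset [4, 1, 1, 1, 1]; D is the diagonal matrix of degrees and L = D - A. Computing det(xI - L) by cofactor expansion (or equivalently via sum-over-permutations) gives x^5 - 8x^4 + 18x^3 - 16x^2 + 5x. The coefficient of x^4 equals -trace(L) = -8, matching the sum of degrees. The largest eigenvalue, 5, is at most the vertex count 5.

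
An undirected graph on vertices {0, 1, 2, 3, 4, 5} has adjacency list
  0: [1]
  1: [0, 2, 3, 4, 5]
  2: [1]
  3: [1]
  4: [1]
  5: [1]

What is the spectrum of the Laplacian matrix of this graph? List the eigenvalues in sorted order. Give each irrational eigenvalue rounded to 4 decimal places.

[0, 1, 1, 1, 1, 6]

Each diagonal entry of L is the vertex degree and each off-diagonal entry is -1 where an edge is present, 0 otherwise; in the order [0, 1, 2, 3, 4, 5] the diagonal is [1, 5, 1, 1, 1, 1]. L is symmetric positive semidefinite, so every eigenvalue is real and nonnegative. The single zero eigenvalue shows the graph is connected. By the matrix-tree theorem the graph has (1/6) * product of the nonzero eigenvalues = 1 spanning tree.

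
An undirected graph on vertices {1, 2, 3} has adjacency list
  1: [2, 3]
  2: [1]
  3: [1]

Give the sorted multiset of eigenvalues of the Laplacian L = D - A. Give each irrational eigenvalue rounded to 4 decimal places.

[0, 1, 3]

Reading degrees in the order [1, 2, 3] gives [2, 1, 1]; set D = diag(2, 1, 1) and form L = D - A. L is symmetric positive semidefinite, so every eigenvalue is real and nonnegative.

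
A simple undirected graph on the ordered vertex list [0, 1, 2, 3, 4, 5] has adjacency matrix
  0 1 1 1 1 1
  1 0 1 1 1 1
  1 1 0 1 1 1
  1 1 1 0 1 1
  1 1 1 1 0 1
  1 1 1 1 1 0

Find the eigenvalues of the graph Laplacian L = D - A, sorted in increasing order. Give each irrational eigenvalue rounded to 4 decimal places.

[0, 6, 6, 6, 6, 6]

Reading degrees in the order [0, 1, 2, 3, 4, 5] gives [5, 5, 5, 5, 5, 5]; set D = diag(5, 5, 5, 5, 5, 5) and form L = D - A. Since every row of L sums to 0, the all-ones vector is in the kernel and 0 is an eigenvalue. There is one zero in the spectrum, matching the 1 component.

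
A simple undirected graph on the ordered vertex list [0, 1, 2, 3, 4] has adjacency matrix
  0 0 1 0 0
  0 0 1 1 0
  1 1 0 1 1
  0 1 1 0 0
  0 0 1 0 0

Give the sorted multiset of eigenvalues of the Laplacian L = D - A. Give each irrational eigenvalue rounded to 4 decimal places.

[0, 1, 1, 3, 5]

Reading degrees in the order [0, 1, 2, 3, 4] gives [1, 2, 4, 2, 1]; set D = diag(1, 2, 4, 2, 1) and form L = D - A. The multiplicity of 0 as a Laplacian eigenvalue equals the number of connected components. The single zero eigenvalue shows the graph is connected. The eigenvalues sum to 10, which equals trace(L) = 2|E|.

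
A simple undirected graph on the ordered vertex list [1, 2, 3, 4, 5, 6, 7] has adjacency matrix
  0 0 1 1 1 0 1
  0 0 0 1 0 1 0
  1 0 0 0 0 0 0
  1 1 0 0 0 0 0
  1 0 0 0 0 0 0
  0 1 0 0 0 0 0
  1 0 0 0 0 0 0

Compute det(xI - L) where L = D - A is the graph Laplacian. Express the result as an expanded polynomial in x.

x^7 - 12x^6 + 52x^5 - 104x^4 + 102x^3 - 46x^2 + 7x

With the vertex order [1, 2, 3, 4, 5, 6, 7], the degrees are [4, 2, 1, 2, 1, 1, 1], giving D = diag(4, 2, 1, 2, 1, 1, 1) and L = D - A. L has integer entries, so p(x) = det(xI - L) has integer coefficients. Expanding the determinant yields x^7 - 12x^6 + 52x^5 - 104x^4 + 102x^3 - 46x^2 + 7x. Since p(0) = det(-L) = 0, x divides p(x). The largest eigenvalue, 5.0965, is at most the vertex count 7.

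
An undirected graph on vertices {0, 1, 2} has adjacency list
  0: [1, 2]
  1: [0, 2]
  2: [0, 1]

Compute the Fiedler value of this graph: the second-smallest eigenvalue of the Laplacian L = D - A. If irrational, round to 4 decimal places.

3

With the vertex order [0, 1, 2], the degrees are [2, 2, 2], giving D = diag(2, 2, 2) and L = D - A. The smallest Laplacian eigenvalue is always 0. The next one, lambda_2 = 3, measures how hard the graph is to disconnect: larger values mean better connectivity. The eigenvalues sum to 6, which equals trace(L) = 2|E|.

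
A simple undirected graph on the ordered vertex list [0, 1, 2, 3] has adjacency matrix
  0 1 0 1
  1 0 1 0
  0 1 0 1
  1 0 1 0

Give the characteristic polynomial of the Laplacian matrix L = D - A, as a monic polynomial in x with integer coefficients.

x^4 - 8x^3 + 20x^2 - 16x

Each diagonal entry of L is the vertex degree and each off-diagonal entry is -1 where an edge is present, 0 otherwise; in the order [0, 1, 2, 3] the diagonal is [2, 2, 2, 2]. The eigenvalues of L are [0, 2, 2, 4]; the characteristic polynomial is the product of (x - lambda_i), which multiplies out to x^4 - 8x^3 + 20x^2 - 16x. Since p(0) = det(-L) = 0, x divides p(x).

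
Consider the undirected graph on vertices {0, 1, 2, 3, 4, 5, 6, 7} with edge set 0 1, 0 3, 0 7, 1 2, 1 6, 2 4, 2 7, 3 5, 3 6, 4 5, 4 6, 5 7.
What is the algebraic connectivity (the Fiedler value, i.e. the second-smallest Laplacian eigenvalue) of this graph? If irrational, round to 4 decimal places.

2

With the vertex order [0, 1, 2, 3, 4, 5, 6, 7], the degrees are [3, 3, 3, 3, 3, 3, 3, 3], giving D = diag(3, 3, 3, 3, 3, 3, 3, 3) and L = D - A. Computing the eigenvalues of L and sorting gives [0, 2, 2, 2, 4, 4, 4, 6]. The Fiedler value lambda_2 = 2 is strictly positive, so the graph is connected.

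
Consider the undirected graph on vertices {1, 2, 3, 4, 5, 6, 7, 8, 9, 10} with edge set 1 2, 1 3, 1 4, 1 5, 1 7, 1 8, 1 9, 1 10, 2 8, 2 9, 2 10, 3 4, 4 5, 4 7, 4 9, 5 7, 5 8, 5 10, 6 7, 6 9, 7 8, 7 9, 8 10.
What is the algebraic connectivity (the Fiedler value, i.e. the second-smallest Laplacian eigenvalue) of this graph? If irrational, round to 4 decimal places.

With the vertex order [1, 2, 3, 4, 5, 6, 7, 8, 9, 10], the degrees are [8, 4, 2, 5, 5, 2, 6, 5, 5, 4], giving D = diag(8, 4, 2, 5, 5, 2, 6, 5, 5, 4) and L = D - A. Computing the eigenvalues of L and sorting gives [0, 1.5879, 1.8410, 3.7115, 4.0651, 5.3386, 6.2832, 6.7561, 7.3680, 9.0486]. The Fiedler value lambda_2 = 1.5879 is strictly positive, so the graph is connected.

1.5879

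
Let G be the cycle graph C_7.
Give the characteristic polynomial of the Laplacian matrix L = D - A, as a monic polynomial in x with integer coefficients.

The graph has 7 vertices and degree multiset [2, 2, 2, 2, 2, 2, 2]; D is the diagonal matrix of degrees and L = D - A. Computing det(xI - L) by cofactor expansion (or equivalently via sum-over-permutations) gives x^7 - 14x^6 + 77x^5 - 210x^4 + 294x^3 - 196x^2 + 49x. Since p(0) = det(-L) = 0, x divides p(x). The eigenvalues sum to 14, which equals trace(L) = 2|E|.

x^7 - 14x^6 + 77x^5 - 210x^4 + 294x^3 - 196x^2 + 49x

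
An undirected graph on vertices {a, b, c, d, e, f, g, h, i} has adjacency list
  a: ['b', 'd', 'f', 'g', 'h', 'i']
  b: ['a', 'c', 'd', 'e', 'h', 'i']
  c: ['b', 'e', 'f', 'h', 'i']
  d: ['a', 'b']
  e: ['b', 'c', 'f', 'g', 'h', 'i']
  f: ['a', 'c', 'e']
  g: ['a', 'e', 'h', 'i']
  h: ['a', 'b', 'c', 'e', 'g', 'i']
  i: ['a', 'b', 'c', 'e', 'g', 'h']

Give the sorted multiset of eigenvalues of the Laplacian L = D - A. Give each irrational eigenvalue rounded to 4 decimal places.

[0, 1.8260, 2.9118, 4.2328, 5.8624, 6.6500, 7, 7.3761, 8.1408]

With the vertex order [a, b, c, d, e, f, g, h, i], the degrees are [6, 6, 5, 2, 6, 3, 4, 6, 6], giving D = diag(6, 6, 5, 2, 6, 3, 4, 6, 6) and L = D - A. The multiplicity of 0 as a Laplacian eigenvalue equals the number of connected components. The single zero eigenvalue shows the graph is connected. The largest eigenvalue, 8.1408, is at most the vertex count 9. By the matrix-tree theorem the graph has (1/9) * product of the nonzero eigenvalues = 40978 spanning trees.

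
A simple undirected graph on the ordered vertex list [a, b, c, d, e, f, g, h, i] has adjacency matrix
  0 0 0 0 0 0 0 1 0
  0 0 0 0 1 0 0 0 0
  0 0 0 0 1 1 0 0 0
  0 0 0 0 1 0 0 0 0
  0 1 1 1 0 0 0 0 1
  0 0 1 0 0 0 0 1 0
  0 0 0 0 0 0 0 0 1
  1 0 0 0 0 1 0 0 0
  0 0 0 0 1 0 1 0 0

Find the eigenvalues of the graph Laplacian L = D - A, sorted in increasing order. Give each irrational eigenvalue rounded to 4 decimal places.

[0, 0.1774, 0.5242, 1, 1, 2.1609, 2.4961, 3.4670, 5.1743]

With the vertex order [a, b, c, d, e, f, g, h, i], the degrees are [1, 1, 2, 1, 4, 2, 1, 2, 2], giving D = diag(1, 1, 2, 1, 4, 2, 1, 2, 2) and L = D - A. Since every row of L sums to 0, the all-ones vector is in the kernel and 0 is an eigenvalue. The single zero eigenvalue shows the graph is connected. The eigenvalues sum to 16, which equals trace(L) = 2|E|.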